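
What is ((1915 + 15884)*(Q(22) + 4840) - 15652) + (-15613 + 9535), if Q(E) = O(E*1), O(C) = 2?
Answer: 86161028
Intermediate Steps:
Q(E) = 2
((1915 + 15884)*(Q(22) + 4840) - 15652) + (-15613 + 9535) = ((1915 + 15884)*(2 + 4840) - 15652) + (-15613 + 9535) = (17799*4842 - 15652) - 6078 = (86182758 - 15652) - 6078 = 86167106 - 6078 = 86161028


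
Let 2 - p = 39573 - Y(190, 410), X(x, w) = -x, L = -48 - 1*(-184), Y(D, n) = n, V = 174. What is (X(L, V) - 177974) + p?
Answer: -217271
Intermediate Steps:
L = 136 (L = -48 + 184 = 136)
p = -39161 (p = 2 - (39573 - 1*410) = 2 - (39573 - 410) = 2 - 1*39163 = 2 - 39163 = -39161)
(X(L, V) - 177974) + p = (-1*136 - 177974) - 39161 = (-136 - 177974) - 39161 = -178110 - 39161 = -217271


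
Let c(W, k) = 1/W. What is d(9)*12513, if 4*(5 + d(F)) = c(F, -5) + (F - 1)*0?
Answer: -746609/12 ≈ -62217.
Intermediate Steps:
d(F) = -5 + 1/(4*F) (d(F) = -5 + (1/F + (F - 1)*0)/4 = -5 + (1/F + (-1 + F)*0)/4 = -5 + (1/F + 0)/4 = -5 + 1/(4*F))
d(9)*12513 = (-5 + (¼)/9)*12513 = (-5 + (¼)*(⅑))*12513 = (-5 + 1/36)*12513 = -179/36*12513 = -746609/12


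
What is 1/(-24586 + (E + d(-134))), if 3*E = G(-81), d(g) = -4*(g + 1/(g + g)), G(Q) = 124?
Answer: -201/4825739 ≈ -4.1652e-5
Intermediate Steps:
d(g) = -4*g - 2/g (d(g) = -4*(g + 1/(2*g)) = -4*g - 2/g)
E = 124/3 (E = (⅓)*124 = 124/3 ≈ 41.333)
1/(-24586 + (E + d(-134))) = 1/(-24586 + (124/3 + (-4*(-134) - 2/(-134)))) = 1/(-24586 + (124/3 + (536 - 2*(-1/134)))) = 1/(-24586 + (124/3 + (536 + 1/67))) = 1/(-24586 + (124/3 + 35913/67)) = 1/(-24586 + 116047/201) = 1/(-4825739/201) = -201/4825739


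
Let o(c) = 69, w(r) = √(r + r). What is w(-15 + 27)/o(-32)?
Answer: 2*√6/69 ≈ 0.071000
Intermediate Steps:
w(r) = √2*√r (w(r) = √(2*r) = √2*√r)
w(-15 + 27)/o(-32) = (√2*√(-15 + 27))/69 = (√2*√12)*(1/69) = (√2*(2*√3))*(1/69) = (2*√6)*(1/69) = 2*√6/69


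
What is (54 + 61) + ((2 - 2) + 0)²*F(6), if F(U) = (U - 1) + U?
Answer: 115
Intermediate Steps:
F(U) = -1 + 2*U (F(U) = (-1 + U) + U = -1 + 2*U)
(54 + 61) + ((2 - 2) + 0)²*F(6) = (54 + 61) + ((2 - 2) + 0)²*(-1 + 2*6) = 115 + (0 + 0)²*(-1 + 12) = 115 + 0²*11 = 115 + 0*11 = 115 + 0 = 115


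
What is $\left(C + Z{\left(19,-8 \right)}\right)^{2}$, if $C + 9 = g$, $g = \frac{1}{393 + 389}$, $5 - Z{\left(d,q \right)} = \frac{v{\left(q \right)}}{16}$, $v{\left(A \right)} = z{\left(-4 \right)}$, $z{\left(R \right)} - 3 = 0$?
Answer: $\frac{685863721}{39137536} \approx 17.524$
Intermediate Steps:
$z{\left(R \right)} = 3$ ($z{\left(R \right)} = 3 + 0 = 3$)
$v{\left(A \right)} = 3$
$Z{\left(d,q \right)} = \frac{77}{16}$ ($Z{\left(d,q \right)} = 5 - \frac{3}{16} = \frac{77}{16}$)
$g = \frac{1}{782} \approx 0.0012788$
$C = - \frac{7037}{782}$ ($C = -9 + \frac{1}{782} = - \frac{7037}{782} \approx -8.9987$)
$\left(C + Z{\left(19,-8 \right)}\right)^{2} = \left(- \frac{7037}{782} + \frac{77}{16}\right)^{2} = \left(- \frac{26189}{6256}\right)^{2} = \frac{685863721}{39137536}$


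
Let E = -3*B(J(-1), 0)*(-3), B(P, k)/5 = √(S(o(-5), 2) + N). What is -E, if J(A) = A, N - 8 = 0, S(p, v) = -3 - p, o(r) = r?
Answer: -45*√10 ≈ -142.30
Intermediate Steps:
N = 8 (N = 8 + 0 = 8)
B(P, k) = 5*√10 (B(P, k) = 5*√((-3 - 1*(-5)) + 8) = 5*√((-3 + 5) + 8) = 5*√(2 + 8) = 5*√10)
E = 45*√10 (E = -15*√10*(-3) = 45*√10 ≈ 142.30)
-E = -45*√10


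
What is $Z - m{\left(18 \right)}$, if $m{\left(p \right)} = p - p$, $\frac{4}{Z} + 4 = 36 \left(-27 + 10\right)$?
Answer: $- \frac{1}{154} \approx -0.0064935$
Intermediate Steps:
$Z = - \frac{1}{154}$ ($Z = \frac{4}{-4 + 36 \left(-27 + 10\right)} = \frac{4}{-4 + 36 \left(-17\right)} = \frac{4}{-4 - 612} = \frac{4}{-616} = 4 \left(- \frac{1}{616}\right) = - \frac{1}{154} \approx -0.0064935$)
$m{\left(p \right)} = 0$
$Z - m{\left(18 \right)} = - \frac{1}{154} - 0 = - \frac{1}{154} + 0 = - \frac{1}{154}$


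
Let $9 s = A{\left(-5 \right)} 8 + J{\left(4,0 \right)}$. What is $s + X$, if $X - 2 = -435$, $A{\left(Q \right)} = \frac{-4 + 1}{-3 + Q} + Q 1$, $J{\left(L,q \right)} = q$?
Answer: $- \frac{3934}{9} \approx -437.11$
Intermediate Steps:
$A{\left(Q \right)} = Q - \frac{3}{-3 + Q}$ ($A{\left(Q \right)} = - \frac{3}{-3 + Q} + Q = Q - \frac{3}{-3 + Q}$)
$X = -433$ ($X = 2 - 435 = -433$)
$s = - \frac{37}{9}$ ($s = \frac{\frac{-3 + \left(-5\right)^{2} - -15}{-3 - 5} \cdot 8 + 0}{9} = \frac{\frac{-3 + 25 + 15}{-8} \cdot 8 + 0}{9} = \frac{\left(- \frac{1}{8}\right) 37 \cdot 8 + 0}{9} = \frac{\left(- \frac{37}{8}\right) 8 + 0}{9} = \frac{-37 + 0}{9} = \frac{1}{9} \left(-37\right) = - \frac{37}{9} \approx -4.1111$)
$s + X = - \frac{37}{9} - 433 = - \frac{3934}{9}$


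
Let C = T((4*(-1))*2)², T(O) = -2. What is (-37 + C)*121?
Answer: -3993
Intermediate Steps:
C = 4 (C = (-2)² = 4)
(-37 + C)*121 = (-37 + 4)*121 = -33*121 = -3993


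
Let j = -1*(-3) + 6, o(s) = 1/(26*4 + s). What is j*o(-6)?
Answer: 9/98 ≈ 0.091837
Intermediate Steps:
o(s) = 1/(104 + s)
j = 9 (j = 3 + 6 = 9)
j*o(-6) = 9/(104 - 6) = 9/98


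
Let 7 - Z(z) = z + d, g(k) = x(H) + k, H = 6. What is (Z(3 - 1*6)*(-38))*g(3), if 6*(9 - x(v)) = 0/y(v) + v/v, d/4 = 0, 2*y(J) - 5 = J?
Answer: -13490/3 ≈ -4496.7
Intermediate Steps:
y(J) = 5/2 + J/2
d = 0 (d = 4*0 = 0)
x(v) = 53/6 (x(v) = 9 - (0/(5/2 + v/2) + v/v)/6 = 9 - (0 + 1)/6 = 9 - 1/6*1 = 9 - 1/6 = 53/6)
g(k) = 53/6 + k
Z(z) = 7 - z (Z(z) = 7 - (z + 0) = 7 - z)
(Z(3 - 1*6)*(-38))*g(3) = ((7 - (3 - 1*6))*(-38))*(53/6 + 3) = ((7 - (3 - 6))*(-38))*(71/6) = ((7 - 1*(-3))*(-38))*(71/6) = ((7 + 3)*(-38))*(71/6) = (10*(-38))*(71/6) = -380*71/6 = -13490/3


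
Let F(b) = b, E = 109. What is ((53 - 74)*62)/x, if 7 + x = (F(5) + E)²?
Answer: -42/419 ≈ -0.10024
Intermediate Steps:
x = 12989 (x = -7 + (5 + 109)² = -7 + 114² = -7 + 12996 = 12989)
((53 - 74)*62)/x = ((53 - 74)*62)/12989 = -21*62*(1/12989) = -1302*1/12989 = -42/419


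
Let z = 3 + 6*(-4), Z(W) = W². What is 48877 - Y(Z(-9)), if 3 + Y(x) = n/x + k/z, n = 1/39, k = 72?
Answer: 1080959249/22113 ≈ 48883.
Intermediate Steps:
n = 1/39 ≈ 0.025641
z = -21 (z = 3 - 24 = -21)
Y(x) = -45/7 + 1/(39*x) (Y(x) = -3 + (1/(39*x) + 72/(-21)) = -3 + (1/(39*x) + 72*(-1/21)) = -3 + (1/(39*x) - 24/7) = -3 + (-24/7 + 1/(39*x)) = -45/7 + 1/(39*x))
48877 - Y(Z(-9)) = 48877 - (7 - 1755*(-9)²)/(273*((-9)²)) = 48877 - (7 - 1755*81)/(273*81) = 48877 - (7 - 142155)/(273*81) = 48877 - (-142148)/(273*81) = 48877 - 1*(-142148/22113) = 48877 + 142148/22113 = 1080959249/22113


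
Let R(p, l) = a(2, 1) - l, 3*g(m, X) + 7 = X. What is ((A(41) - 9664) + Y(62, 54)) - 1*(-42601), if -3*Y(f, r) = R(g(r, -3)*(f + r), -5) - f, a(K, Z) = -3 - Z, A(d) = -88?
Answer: 98608/3 ≈ 32869.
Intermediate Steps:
g(m, X) = -7/3 + X/3
R(p, l) = -4 - l (R(p, l) = (-3 - 1*1) - l = (-3 - 1) - l = -4 - l)
Y(f, r) = -1/3 + f/3 (Y(f, r) = -((-4 - 1*(-5)) - f)/3 = -((-4 + 5) - f)/3 = -(1 - f)/3 = -1/3 + f/3)
((A(41) - 9664) + Y(62, 54)) - 1*(-42601) = ((-88 - 9664) + (-1/3 + (1/3)*62)) - 1*(-42601) = (-9752 + (-1/3 + 62/3)) + 42601 = (-9752 + 61/3) + 42601 = -29195/3 + 42601 = 98608/3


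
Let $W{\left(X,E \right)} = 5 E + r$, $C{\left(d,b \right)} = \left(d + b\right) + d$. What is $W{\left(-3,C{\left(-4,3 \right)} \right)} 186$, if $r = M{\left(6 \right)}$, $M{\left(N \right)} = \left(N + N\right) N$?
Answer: $8742$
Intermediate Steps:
$M{\left(N \right)} = 2 N^{2}$ ($M{\left(N \right)} = 2 N N = 2 N^{2}$)
$r = 72$ ($r = 2 \cdot 6^{2} = 2 \cdot 36 = 72$)
$C{\left(d,b \right)} = b + 2 d$ ($C{\left(d,b \right)} = \left(b + d\right) + d = b + 2 d$)
$W{\left(X,E \right)} = 72 + 5 E$ ($W{\left(X,E \right)} = 5 E + 72 = 72 + 5 E$)
$W{\left(-3,C{\left(-4,3 \right)} \right)} 186 = \left(72 + 5 \left(3 + 2 \left(-4\right)\right)\right) 186 = \left(72 + 5 \left(3 - 8\right)\right) 186 = \left(72 + 5 \left(-5\right)\right) 186 = \left(72 - 25\right) 186 = 47 \cdot 186 = 8742$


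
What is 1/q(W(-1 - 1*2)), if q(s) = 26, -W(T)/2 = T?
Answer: 1/26 ≈ 0.038462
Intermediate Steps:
W(T) = -2*T
1/q(W(-1 - 1*2)) = 1/26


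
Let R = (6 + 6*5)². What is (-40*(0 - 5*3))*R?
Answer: 777600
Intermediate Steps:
R = 1296 (R = (6 + 30)² = 36² = 1296)
(-40*(0 - 5*3))*R = -40*(0 - 5*3)*1296 = -40*(0 - 15)*1296 = -40*(-15)*1296 = 600*1296 = 777600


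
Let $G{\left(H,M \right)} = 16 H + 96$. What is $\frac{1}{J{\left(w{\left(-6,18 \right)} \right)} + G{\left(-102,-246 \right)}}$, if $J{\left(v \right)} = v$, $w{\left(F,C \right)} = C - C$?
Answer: $- \frac{1}{1536} \approx -0.00065104$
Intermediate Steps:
$w{\left(F,C \right)} = 0$
$G{\left(H,M \right)} = 96 + 16 H$
$\frac{1}{J{\left(w{\left(-6,18 \right)} \right)} + G{\left(-102,-246 \right)}} = \frac{1}{0 + \left(96 + 16 \left(-102\right)\right)} = \frac{1}{0 + \left(96 - 1632\right)} = \frac{1}{0 - 1536} = \frac{1}{-1536} = - \frac{1}{1536}$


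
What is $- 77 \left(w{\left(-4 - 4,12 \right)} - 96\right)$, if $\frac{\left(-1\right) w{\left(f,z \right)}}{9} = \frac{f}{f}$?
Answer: $8085$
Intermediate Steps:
$w{\left(f,z \right)} = -9$ ($w{\left(f,z \right)} = - 9 \frac{f}{f} = \left(-9\right) 1 = -9$)
$- 77 \left(w{\left(-4 - 4,12 \right)} - 96\right) = - 77 \left(-9 - 96\right) = \left(-77\right) \left(-105\right) = 8085$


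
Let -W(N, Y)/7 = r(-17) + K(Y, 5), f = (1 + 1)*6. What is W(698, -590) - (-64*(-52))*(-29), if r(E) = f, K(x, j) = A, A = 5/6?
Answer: 578533/6 ≈ 96422.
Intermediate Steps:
A = ⅚ (A = (⅙)*5 = ⅚ ≈ 0.83333)
K(x, j) = ⅚
f = 12 (f = 2*6 = 12)
r(E) = 12
W(N, Y) = -539/6 (W(N, Y) = -7*(12 + ⅚) = -7*77/6 = -539/6)
W(698, -590) - (-64*(-52))*(-29) = -539/6 - (-64*(-52))*(-29) = -539/6 - 3328*(-29) = -539/6 - 1*(-96512) = -539/6 + 96512 = 578533/6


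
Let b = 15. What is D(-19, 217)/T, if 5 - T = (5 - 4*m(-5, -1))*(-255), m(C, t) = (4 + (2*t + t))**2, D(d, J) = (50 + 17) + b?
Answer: 41/130 ≈ 0.31538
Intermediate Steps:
D(d, J) = 82 (D(d, J) = (50 + 17) + 15 = 67 + 15 = 82)
m(C, t) = (4 + 3*t)**2
T = 260 (T = 5 - (5 - 4*(4 + 3*(-1))**2)*(-255) = 5 - (5 - 4*(4 - 3)**2)*(-255) = 5 - (5 - 4*1**2)*(-255) = 5 - (5 - 4*1)*(-255) = 5 - (5 - 4)*(-255) = 5 - (-255) = 5 - 1*(-255) = 5 + 255 = 260)
D(-19, 217)/T = 82/260 = 82*(1/260) = 41/130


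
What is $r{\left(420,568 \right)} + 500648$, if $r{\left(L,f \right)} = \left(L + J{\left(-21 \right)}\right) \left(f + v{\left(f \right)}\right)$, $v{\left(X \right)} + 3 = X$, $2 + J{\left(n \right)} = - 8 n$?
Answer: $1164586$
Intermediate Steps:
$J{\left(n \right)} = -2 - 8 n$
$v{\left(X \right)} = -3 + X$
$r{\left(L,f \right)} = \left(-3 + 2 f\right) \left(166 + L\right)$ ($r{\left(L,f \right)} = \left(L - -166\right) \left(f + \left(-3 + f\right)\right) = \left(L + \left(-2 + 168\right)\right) \left(-3 + 2 f\right) = \left(L + 166\right) \left(-3 + 2 f\right) = \left(166 + L\right) \left(-3 + 2 f\right) = \left(-3 + 2 f\right) \left(166 + L\right)$)
$r{\left(420,568 \right)} + 500648 = \left(-498 + 332 \cdot 568 + 420 \cdot 568 + 420 \left(-3 + 568\right)\right) + 500648 = \left(-498 + 188576 + 238560 + 420 \cdot 565\right) + 500648 = \left(-498 + 188576 + 238560 + 237300\right) + 500648 = 663938 + 500648 = 1164586$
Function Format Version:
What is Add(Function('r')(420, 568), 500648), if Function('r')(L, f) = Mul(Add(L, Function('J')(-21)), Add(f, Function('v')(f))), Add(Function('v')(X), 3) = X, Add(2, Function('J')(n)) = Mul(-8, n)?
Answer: 1164586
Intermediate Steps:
Function('J')(n) = Add(-2, Mul(-8, n))
Function('v')(X) = Add(-3, X)
Function('r')(L, f) = Mul(Add(-3, Mul(2, f)), Add(166, L)) (Function('r')(L, f) = Mul(Add(L, Add(-2, Mul(-8, -21))), Add(f, Add(-3, f))) = Mul(Add(L, Add(-2, 168)), Add(-3, Mul(2, f))) = Mul(Add(L, 166), Add(-3, Mul(2, f))) = Mul(Add(166, L), Add(-3, Mul(2, f))) = Mul(Add(-3, Mul(2, f)), Add(166, L)))
Add(Function('r')(420, 568), 500648) = Add(Add(-498, Mul(332, 568), Mul(420, 568), Mul(420, Add(-3, 568))), 500648) = Add(Add(-498, 188576, 238560, Mul(420, 565)), 500648) = Add(Add(-498, 188576, 238560, 237300), 500648) = Add(663938, 500648) = 1164586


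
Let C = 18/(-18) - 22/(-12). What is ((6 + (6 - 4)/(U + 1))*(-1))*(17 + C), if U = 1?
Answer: -749/6 ≈ -124.83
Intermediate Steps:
C = ⅚ (C = 18*(-1/18) - 22*(-1/12) = -1 + 11/6 = ⅚ ≈ 0.83333)
((6 + (6 - 4)/(U + 1))*(-1))*(17 + C) = ((6 + (6 - 4)/(1 + 1))*(-1))*(17 + ⅚) = ((6 + 2/2)*(-1))*(107/6) = ((6 + 2*(½))*(-1))*(107/6) = ((6 + 1)*(-1))*(107/6) = (7*(-1))*(107/6) = -7*107/6 = -749/6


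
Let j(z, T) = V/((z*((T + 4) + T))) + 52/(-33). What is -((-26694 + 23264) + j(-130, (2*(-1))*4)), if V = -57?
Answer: 58886467/17160 ≈ 3431.6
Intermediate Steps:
j(z, T) = -52/33 - 57/(z*(4 + 2*T)) (j(z, T) = -57*1/(z*((T + 4) + T)) + 52/(-33) = -57*1/(z*((4 + T) + T)) + 52*(-1/33) = -57*1/(z*(4 + 2*T)) - 52/33 = -57/(z*(4 + 2*T)) - 52/33 = -52/33 - 57/(z*(4 + 2*T)))
-((-26694 + 23264) + j(-130, (2*(-1))*4)) = -((-26694 + 23264) + (1/66)*(-1881 - 208*(-130) - 104*(2*(-1))*4*(-130))/(-130*(2 + (2*(-1))*4))) = -(-3430 + (1/66)*(-1/130)*(-1881 + 27040 - 104*(-2*4)*(-130))/(2 - 2*4)) = -(-3430 + (1/66)*(-1/130)*(-1881 + 27040 - 104*(-8)*(-130))/(2 - 8)) = -(-3430 + (1/66)*(-1/130)*(-1881 + 27040 - 108160)/(-6)) = -(-3430 + (1/66)*(-1/130)*(-1/6)*(-83001)) = -(-3430 - 27667/17160) = -1*(-58886467/17160) = 58886467/17160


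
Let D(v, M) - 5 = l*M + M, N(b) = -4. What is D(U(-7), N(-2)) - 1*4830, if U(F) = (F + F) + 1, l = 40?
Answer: -4989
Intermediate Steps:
U(F) = 1 + 2*F (U(F) = 2*F + 1 = 1 + 2*F)
D(v, M) = 5 + 41*M (D(v, M) = 5 + (40*M + M) = 5 + 41*M)
D(U(-7), N(-2)) - 1*4830 = (5 + 41*(-4)) - 1*4830 = (5 - 164) - 4830 = -159 - 4830 = -4989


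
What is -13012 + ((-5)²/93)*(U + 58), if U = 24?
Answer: -1208066/93 ≈ -12990.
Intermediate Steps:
-13012 + ((-5)²/93)*(U + 58) = -13012 + ((-5)²/93)*(24 + 58) = -13012 + (25*(1/93))*82 = -13012 + (25/93)*82 = -13012 + 2050/93 = -1208066/93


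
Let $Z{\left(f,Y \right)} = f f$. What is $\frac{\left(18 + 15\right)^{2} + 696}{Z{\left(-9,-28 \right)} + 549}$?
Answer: $\frac{17}{6} \approx 2.8333$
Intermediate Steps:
$Z{\left(f,Y \right)} = f^{2}$
$\frac{\left(18 + 15\right)^{2} + 696}{Z{\left(-9,-28 \right)} + 549} = \frac{\left(18 + 15\right)^{2} + 696}{\left(-9\right)^{2} + 549} = \frac{33^{2} + 696}{81 + 549} = \frac{1089 + 696}{630} = 1785 \cdot \frac{1}{630} = \frac{17}{6}$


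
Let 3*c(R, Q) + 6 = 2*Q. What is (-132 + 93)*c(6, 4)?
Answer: -26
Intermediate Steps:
c(R, Q) = -2 + 2*Q/3 (c(R, Q) = -2 + (2*Q)/3 = -2 + 2*Q/3)
(-132 + 93)*c(6, 4) = (-132 + 93)*(-2 + (⅔)*4) = -39*(-2 + 8/3) = -39*⅔ = -26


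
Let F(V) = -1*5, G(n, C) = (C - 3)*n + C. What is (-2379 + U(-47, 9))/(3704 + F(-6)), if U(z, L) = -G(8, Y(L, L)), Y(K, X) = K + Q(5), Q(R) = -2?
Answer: -806/1233 ≈ -0.65369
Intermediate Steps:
Y(K, X) = -2 + K (Y(K, X) = K - 2 = -2 + K)
G(n, C) = C + n*(-3 + C) (G(n, C) = (-3 + C)*n + C = n*(-3 + C) + C = C + n*(-3 + C))
U(z, L) = 42 - 9*L (U(z, L) = -((-2 + L) - 3*8 + (-2 + L)*8) = -((-2 + L) - 24 + (-16 + 8*L)) = -(-42 + 9*L) = 42 - 9*L)
F(V) = -5
(-2379 + U(-47, 9))/(3704 + F(-6)) = (-2379 + (42 - 9*9))/(3704 - 5) = (-2379 + (42 - 81))/3699 = (-2379 - 39)*(1/3699) = -2418*1/3699 = -806/1233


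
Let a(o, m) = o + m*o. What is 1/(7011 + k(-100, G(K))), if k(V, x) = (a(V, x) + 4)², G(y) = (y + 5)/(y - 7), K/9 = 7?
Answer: 49/2660023 ≈ 1.8421e-5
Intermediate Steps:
K = 63 (K = 9*7 = 63)
G(y) = (5 + y)/(-7 + y)
k(V, x) = (4 + V*(1 + x))² (k(V, x) = (V*(1 + x) + 4)² = (4 + V*(1 + x))²)
1/(7011 + k(-100, G(K))) = 1/(7011 + (4 - 100*(1 + (5 + 63)/(-7 + 63)))²) = 1/(7011 + (4 - 100*(1 + 68/56))²) = 1/(7011 + (4 - 100*(1 + (1/56)*68))²) = 1/(7011 + (4 - 100*(1 + 17/14))²) = 1/(7011 + (4 - 100*31/14)²) = 1/(7011 + (4 - 1550/7)²) = 1/(7011 + (-1522/7)²) = 1/(7011 + 2316484/49) = 1/(2660023/49) = 49/2660023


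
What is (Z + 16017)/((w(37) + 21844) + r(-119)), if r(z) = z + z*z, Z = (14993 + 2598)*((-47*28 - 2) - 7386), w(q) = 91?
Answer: -153096047/35977 ≈ -4255.4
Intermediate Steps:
Z = -153112064 (Z = 17591*((-1316 - 2) - 7386) = 17591*(-1318 - 7386) = 17591*(-8704) = -153112064)
r(z) = z + z²
(Z + 16017)/((w(37) + 21844) + r(-119)) = (-153112064 + 16017)/((91 + 21844) - 119*(1 - 119)) = -153096047/(21935 - 119*(-118)) = -153096047/(21935 + 14042) = -153096047/35977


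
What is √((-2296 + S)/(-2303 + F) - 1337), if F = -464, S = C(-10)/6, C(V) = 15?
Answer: I*√40920449114/5534 ≈ 36.554*I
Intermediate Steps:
S = 5/2 (S = 15/6 = 15*(⅙) = 5/2 ≈ 2.5000)
√((-2296 + S)/(-2303 + F) - 1337) = √((-2296 + 5/2)/(-2303 - 464) - 1337) = √(-4587/2/(-2767) - 1337) = √(-4587/2*(-1/2767) - 1337) = √(4587/5534 - 1337) = √(-7394371/5534) = I*√40920449114/5534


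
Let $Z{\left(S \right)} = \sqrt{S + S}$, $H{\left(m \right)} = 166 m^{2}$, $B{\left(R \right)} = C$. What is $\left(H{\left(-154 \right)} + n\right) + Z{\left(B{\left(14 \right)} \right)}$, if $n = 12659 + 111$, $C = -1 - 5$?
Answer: $3949626 + 2 i \sqrt{3} \approx 3.9496 \cdot 10^{6} + 3.4641 i$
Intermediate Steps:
$C = -6$ ($C = -1 - 5 = -6$)
$B{\left(R \right)} = -6$
$Z{\left(S \right)} = \sqrt{2} \sqrt{S}$ ($Z{\left(S \right)} = \sqrt{2 S} = \sqrt{2} \sqrt{S}$)
$n = 12770$
$\left(H{\left(-154 \right)} + n\right) + Z{\left(B{\left(14 \right)} \right)} = \left(166 \left(-154\right)^{2} + 12770\right) + \sqrt{2} \sqrt{-6} = \left(166 \cdot 23716 + 12770\right) + \sqrt{2} i \sqrt{6} = \left(3936856 + 12770\right) + 2 i \sqrt{3} = 3949626 + 2 i \sqrt{3}$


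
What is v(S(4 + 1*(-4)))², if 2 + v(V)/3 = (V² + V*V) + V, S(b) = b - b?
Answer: 36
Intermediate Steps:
S(b) = 0
v(V) = -6 + 3*V + 6*V² (v(V) = -6 + 3*((V² + V*V) + V) = -6 + 3*((V² + V²) + V) = -6 + 3*(2*V² + V) = -6 + 3*(V + 2*V²) = -6 + (3*V + 6*V²) = -6 + 3*V + 6*V²)
v(S(4 + 1*(-4)))² = (-6 + 3*0 + 6*0²)² = (-6 + 0 + 6*0)² = (-6 + 0 + 0)² = (-6)² = 36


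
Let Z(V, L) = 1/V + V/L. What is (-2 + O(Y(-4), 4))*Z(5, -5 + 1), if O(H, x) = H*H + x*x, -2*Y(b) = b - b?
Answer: -147/10 ≈ -14.700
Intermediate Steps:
Y(b) = 0 (Y(b) = -(b - b)/2 = -1/2*0 = 0)
Z(V, L) = 1/V + V/L
O(H, x) = H**2 + x**2
(-2 + O(Y(-4), 4))*Z(5, -5 + 1) = (-2 + (0**2 + 4**2))*(1/5 + 5/(-5 + 1)) = (-2 + (0 + 16))*(1/5 + 5/(-4)) = (-2 + 16)*(1/5 + 5*(-1/4)) = 14*(1/5 - 5/4) = 14*(-21/20) = -147/10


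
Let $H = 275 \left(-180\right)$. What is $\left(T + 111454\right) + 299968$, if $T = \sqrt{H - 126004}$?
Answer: $411422 + 4 i \sqrt{10969} \approx 4.1142 \cdot 10^{5} + 418.93 i$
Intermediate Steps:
$H = -49500$
$T = 4 i \sqrt{10969}$ ($T = \sqrt{-49500 - 126004} = \sqrt{-175504} = 4 i \sqrt{10969} \approx 418.93 i$)
$\left(T + 111454\right) + 299968 = \left(4 i \sqrt{10969} + 111454\right) + 299968 = \left(111454 + 4 i \sqrt{10969}\right) + 299968 = 411422 + 4 i \sqrt{10969}$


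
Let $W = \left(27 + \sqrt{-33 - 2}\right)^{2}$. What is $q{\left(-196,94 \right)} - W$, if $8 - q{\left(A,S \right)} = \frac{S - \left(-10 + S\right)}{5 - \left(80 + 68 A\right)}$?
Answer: $- \frac{9091568}{13253} - 54 i \sqrt{35} \approx -686.0 - 319.47 i$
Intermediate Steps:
$q{\left(A,S \right)} = 8 - \frac{10}{-75 - 68 A}$ ($q{\left(A,S \right)} = 8 - \frac{S - \left(-10 + S\right)}{5 - \left(80 + 68 A\right)} = 8 - \frac{10}{5 - \left(80 + 68 A\right)} = 8 - \frac{10}{-75 - 68 A}$)
$W = \left(27 + i \sqrt{35}\right)^{2}$ ($W = \left(27 + \sqrt{-35}\right)^{2} = \left(27 + i \sqrt{35}\right)^{2} \approx 694.0 + 319.47 i$)
$q{\left(-196,94 \right)} - W = \frac{2 \left(305 + 272 \left(-196\right)\right)}{75 + 68 \left(-196\right)} - \left(27 + i \sqrt{35}\right)^{2} = \frac{2 \left(305 - 53312\right)}{75 - 13328} - \left(27 + i \sqrt{35}\right)^{2} = 2 \frac{1}{-13253} \left(-53007\right) - \left(27 + i \sqrt{35}\right)^{2} = 2 \left(- \frac{1}{13253}\right) \left(-53007\right) - \left(27 + i \sqrt{35}\right)^{2} = \frac{106014}{13253} - \left(27 + i \sqrt{35}\right)^{2}$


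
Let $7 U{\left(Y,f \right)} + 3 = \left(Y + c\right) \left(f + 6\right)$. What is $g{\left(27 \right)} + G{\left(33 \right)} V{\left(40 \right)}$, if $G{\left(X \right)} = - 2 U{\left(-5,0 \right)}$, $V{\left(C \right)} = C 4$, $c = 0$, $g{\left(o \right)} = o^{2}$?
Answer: $\frac{15663}{7} \approx 2237.6$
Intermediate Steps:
$U{\left(Y,f \right)} = - \frac{3}{7} + \frac{Y \left(6 + f\right)}{7}$ ($U{\left(Y,f \right)} = - \frac{3}{7} + \frac{\left(Y + 0\right) \left(f + 6\right)}{7} = - \frac{3}{7} + \frac{Y \left(6 + f\right)}{7}$)
$V{\left(C \right)} = 4 C$
$G{\left(X \right)} = \frac{66}{7}$ ($G{\left(X \right)} = - 2 \left(- \frac{3}{7} + \frac{6}{7} \left(-5\right) + \frac{1}{7} \left(-5\right) 0\right) = - 2 \left(- \frac{3}{7} - \frac{30}{7} + 0\right) = \left(-2\right) \left(- \frac{33}{7}\right) = \frac{66}{7}$)
$g{\left(27 \right)} + G{\left(33 \right)} V{\left(40 \right)} = 27^{2} + \frac{66 \cdot 4 \cdot 40}{7} = 729 + \frac{66}{7} \cdot 160 = 729 + \frac{10560}{7} = \frac{15663}{7}$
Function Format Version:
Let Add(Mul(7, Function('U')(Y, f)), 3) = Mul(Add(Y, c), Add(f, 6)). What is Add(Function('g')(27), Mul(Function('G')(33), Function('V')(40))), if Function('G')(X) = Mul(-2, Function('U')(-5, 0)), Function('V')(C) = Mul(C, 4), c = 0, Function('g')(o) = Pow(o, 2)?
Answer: Rational(15663, 7) ≈ 2237.6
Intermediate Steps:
Function('U')(Y, f) = Add(Rational(-3, 7), Mul(Rational(1, 7), Y, Add(6, f))) (Function('U')(Y, f) = Add(Rational(-3, 7), Mul(Rational(1, 7), Mul(Add(Y, 0), Add(f, 6)))) = Add(Rational(-3, 7), Mul(Rational(1, 7), Mul(Y, Add(6, f)))) = Add(Rational(-3, 7), Mul(Rational(1, 7), Y, Add(6, f))))
Function('V')(C) = Mul(4, C)
Function('G')(X) = Rational(66, 7) (Function('G')(X) = Mul(-2, Add(Rational(-3, 7), Mul(Rational(6, 7), -5), Mul(Rational(1, 7), -5, 0))) = Mul(-2, Add(Rational(-3, 7), Rational(-30, 7), 0)) = Mul(-2, Rational(-33, 7)) = Rational(66, 7))
Add(Function('g')(27), Mul(Function('G')(33), Function('V')(40))) = Add(Pow(27, 2), Mul(Rational(66, 7), Mul(4, 40))) = Add(729, Mul(Rational(66, 7), 160)) = Add(729, Rational(10560, 7)) = Rational(15663, 7)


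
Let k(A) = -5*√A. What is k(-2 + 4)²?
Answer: 50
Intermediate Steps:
k(-2 + 4)² = (-5*√(-2 + 4))² = (-5*√2)² = 50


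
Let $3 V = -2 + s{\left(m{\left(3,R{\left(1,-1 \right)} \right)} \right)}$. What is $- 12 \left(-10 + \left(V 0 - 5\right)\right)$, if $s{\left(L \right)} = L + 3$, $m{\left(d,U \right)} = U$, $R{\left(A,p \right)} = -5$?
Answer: $180$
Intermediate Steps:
$s{\left(L \right)} = 3 + L$
$V = - \frac{4}{3}$ ($V = \frac{-2 + \left(3 - 5\right)}{3} = \frac{-2 - 2}{3} = \frac{1}{3} \left(-4\right) = - \frac{4}{3} \approx -1.3333$)
$- 12 \left(-10 + \left(V 0 - 5\right)\right) = - 12 \left(-10 - 5\right) = \left(-12\right) \left(-15\right) = 180$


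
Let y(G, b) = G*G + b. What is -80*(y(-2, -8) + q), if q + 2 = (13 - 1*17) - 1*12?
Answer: 1760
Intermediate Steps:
q = -18 (q = -2 + ((13 - 1*17) - 1*12) = -2 + ((13 - 17) - 12) = -2 + (-4 - 12) = -2 - 16 = -18)
y(G, b) = b + G² (y(G, b) = G² + b = b + G²)
-80*(y(-2, -8) + q) = -80*((-8 + (-2)²) - 18) = -80*((-8 + 4) - 18) = -80*(-4 - 18) = -80*(-22) = 1760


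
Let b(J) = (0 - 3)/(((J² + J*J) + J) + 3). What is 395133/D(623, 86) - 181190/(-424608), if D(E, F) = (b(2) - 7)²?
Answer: 3544481493607/468979536 ≈ 7557.9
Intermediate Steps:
b(J) = -3/(3 + J + 2*J²) (b(J) = -3/(((J² + J²) + J) + 3) = -3/((2*J² + J) + 3) = -3/((J + 2*J²) + 3) = -3/(3 + J + 2*J²))
D(E, F) = 8836/169 (D(E, F) = (-3/(3 + 2 + 2*2²) - 7)² = (-3/(3 + 2 + 2*4) - 7)² = (-3/(3 + 2 + 8) - 7)² = (-3/13 - 7)² = (-94/13)² = 8836/169)
395133/D(623, 86) - 181190/(-424608) = 395133/(8836/169) - 181190/(-424608) = 395133*(169/8836) - 181190*(-1/424608) = 66777477/8836 + 90595/212304 = 3544481493607/468979536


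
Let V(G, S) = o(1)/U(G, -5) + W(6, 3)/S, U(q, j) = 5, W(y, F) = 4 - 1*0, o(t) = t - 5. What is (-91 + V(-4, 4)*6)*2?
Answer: -898/5 ≈ -179.60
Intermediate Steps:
o(t) = -5 + t
W(y, F) = 4 (W(y, F) = 4 + 0 = 4)
V(G, S) = -⅘ + 4/S (V(G, S) = (-5 + 1)/5 + 4/S = -4*⅕ + 4/S = -⅘ + 4/S)
(-91 + V(-4, 4)*6)*2 = (-91 + (-⅘ + 4/4)*6)*2 = (-91 + (-⅘ + 4*(¼))*6)*2 = (-91 + (-⅘ + 1)*6)*2 = (-91 + (⅕)*6)*2 = (-91 + 6/5)*2 = -449/5*2 = -898/5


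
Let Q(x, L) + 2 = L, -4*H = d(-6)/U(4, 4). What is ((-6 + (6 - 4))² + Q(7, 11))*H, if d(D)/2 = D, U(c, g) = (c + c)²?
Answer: 75/64 ≈ 1.1719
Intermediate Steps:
U(c, g) = 4*c² (U(c, g) = (2*c)² = 4*c²)
d(D) = 2*D
H = 3/64 (H = -2*(-6)/(4*(4*4²)) = -(-3)/(4*16) = -(-3)/64 = -¼*(-3/16) = 3/64 ≈ 0.046875)
Q(x, L) = -2 + L
((-6 + (6 - 4))² + Q(7, 11))*H = ((-6 + (6 - 4))² + (-2 + 11))*(3/64) = ((-6 + 2)² + 9)*(3/64) = ((-4)² + 9)*(3/64) = (16 + 9)*(3/64) = 25*(3/64) = 75/64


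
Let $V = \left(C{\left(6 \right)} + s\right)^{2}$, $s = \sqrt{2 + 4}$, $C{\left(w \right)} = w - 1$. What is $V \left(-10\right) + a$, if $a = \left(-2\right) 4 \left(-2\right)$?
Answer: $-294 - 100 \sqrt{6} \approx -538.95$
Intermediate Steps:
$a = 16$ ($a = \left(-8\right) \left(-2\right) = 16$)
$C{\left(w \right)} = -1 + w$ ($C{\left(w \right)} = w - 1 = -1 + w$)
$s = \sqrt{6} \approx 2.4495$
$V = \left(5 + \sqrt{6}\right)^{2}$ ($V = \left(\left(-1 + 6\right) + \sqrt{6}\right)^{2} = \left(5 + \sqrt{6}\right)^{2} \approx 55.495$)
$V \left(-10\right) + a = \left(5 + \sqrt{6}\right)^{2} \left(-10\right) + 16 = - 10 \left(5 + \sqrt{6}\right)^{2} + 16 = 16 - 10 \left(5 + \sqrt{6}\right)^{2}$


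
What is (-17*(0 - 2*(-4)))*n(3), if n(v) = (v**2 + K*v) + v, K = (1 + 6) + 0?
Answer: -4488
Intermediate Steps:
K = 7 (K = 7 + 0 = 7)
n(v) = v**2 + 8*v (n(v) = (v**2 + 7*v) + v = v**2 + 8*v)
(-17*(0 - 2*(-4)))*n(3) = (-17*(0 - 2*(-4)))*(3*(8 + 3)) = (-17*(0 + 8))*(3*11) = -17*8*33 = -136*33 = -4488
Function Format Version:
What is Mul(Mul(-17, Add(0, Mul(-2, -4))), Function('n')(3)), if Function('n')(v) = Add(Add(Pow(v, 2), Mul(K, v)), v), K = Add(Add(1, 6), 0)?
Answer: -4488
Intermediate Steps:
K = 7 (K = Add(7, 0) = 7)
Function('n')(v) = Add(Pow(v, 2), Mul(8, v)) (Function('n')(v) = Add(Add(Pow(v, 2), Mul(7, v)), v) = Add(Pow(v, 2), Mul(8, v)))
Mul(Mul(-17, Add(0, Mul(-2, -4))), Function('n')(3)) = Mul(Mul(-17, Add(0, Mul(-2, -4))), Mul(3, Add(8, 3))) = Mul(Mul(-17, Add(0, 8)), Mul(3, 11)) = Mul(Mul(-17, 8), 33) = Mul(-136, 33) = -4488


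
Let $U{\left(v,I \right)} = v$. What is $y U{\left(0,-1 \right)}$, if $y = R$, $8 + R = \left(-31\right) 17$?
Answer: $0$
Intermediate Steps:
$R = -535$ ($R = -8 - 527 = -535$)
$y = -535$
$y U{\left(0,-1 \right)} = \left(-535\right) 0 = 0$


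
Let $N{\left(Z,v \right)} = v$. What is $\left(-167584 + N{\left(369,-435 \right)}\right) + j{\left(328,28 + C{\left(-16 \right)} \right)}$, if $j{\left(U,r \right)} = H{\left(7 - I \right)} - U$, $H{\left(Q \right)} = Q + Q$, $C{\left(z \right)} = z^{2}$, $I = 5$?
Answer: $-168343$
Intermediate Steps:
$H{\left(Q \right)} = 2 Q$
$j{\left(U,r \right)} = 4 - U$ ($j{\left(U,r \right)} = 2 \left(7 - 5\right) - U = 2 \cdot 2 - U = 4 - U$)
$\left(-167584 + N{\left(369,-435 \right)}\right) + j{\left(328,28 + C{\left(-16 \right)} \right)} = \left(-167584 - 435\right) + \left(4 - 328\right) = -168019 + \left(4 - 328\right) = -168019 - 324 = -168343$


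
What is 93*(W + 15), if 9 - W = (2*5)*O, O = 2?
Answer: 372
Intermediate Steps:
W = -11 (W = 9 - 2*5*2 = 9 - 10*2 = 9 - 1*20 = 9 - 20 = -11)
93*(W + 15) = 93*(-11 + 15) = 93*4 = 372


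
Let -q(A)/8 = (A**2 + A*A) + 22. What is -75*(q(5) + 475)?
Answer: 7575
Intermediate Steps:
q(A) = -176 - 16*A**2 (q(A) = -8*((A**2 + A*A) + 22) = -8*((A**2 + A**2) + 22) = -8*(2*A**2 + 22) = -8*(22 + 2*A**2) = -176 - 16*A**2)
-75*(q(5) + 475) = -75*((-176 - 16*5**2) + 475) = -75*((-176 - 16*25) + 475) = -75*((-176 - 400) + 475) = -75*(-576 + 475) = -75*(-101) = 7575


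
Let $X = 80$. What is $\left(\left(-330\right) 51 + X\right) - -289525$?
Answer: $272775$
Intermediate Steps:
$\left(\left(-330\right) 51 + X\right) - -289525 = \left(\left(-330\right) 51 + 80\right) - -289525 = \left(-16830 + 80\right) + 289525 = -16750 + 289525 = 272775$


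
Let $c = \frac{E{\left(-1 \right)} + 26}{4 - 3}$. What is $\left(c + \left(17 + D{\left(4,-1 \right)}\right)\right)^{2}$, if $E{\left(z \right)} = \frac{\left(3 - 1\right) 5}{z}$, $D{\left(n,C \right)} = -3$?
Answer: $900$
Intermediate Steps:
$E{\left(z \right)} = \frac{10}{z}$ ($E{\left(z \right)} = \frac{2 \cdot 5}{z} = \frac{10}{z}$)
$c = 16$ ($c = \frac{\frac{10}{-1} + 26}{4 - 3} = \frac{10 \left(-1\right) + 26}{1} = \left(-10 + 26\right) 1 = 16 \cdot 1 = 16$)
$\left(c + \left(17 + D{\left(4,-1 \right)}\right)\right)^{2} = \left(16 + \left(17 - 3\right)\right)^{2} = \left(16 + 14\right)^{2} = 30^{2} = 900$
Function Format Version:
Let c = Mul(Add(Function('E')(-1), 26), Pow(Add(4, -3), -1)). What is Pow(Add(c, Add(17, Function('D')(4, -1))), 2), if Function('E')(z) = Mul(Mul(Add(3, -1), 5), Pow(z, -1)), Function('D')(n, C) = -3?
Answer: 900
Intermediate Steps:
Function('E')(z) = Mul(10, Pow(z, -1)) (Function('E')(z) = Mul(Mul(2, 5), Pow(z, -1)) = Mul(10, Pow(z, -1)))
c = 16 (c = Mul(Add(Mul(10, Pow(-1, -1)), 26), Pow(Add(4, -3), -1)) = Mul(Add(Mul(10, -1), 26), Pow(1, -1)) = Mul(Add(-10, 26), 1) = Mul(16, 1) = 16)
Pow(Add(c, Add(17, Function('D')(4, -1))), 2) = Pow(Add(16, Add(17, -3)), 2) = Pow(Add(16, 14), 2) = Pow(30, 2) = 900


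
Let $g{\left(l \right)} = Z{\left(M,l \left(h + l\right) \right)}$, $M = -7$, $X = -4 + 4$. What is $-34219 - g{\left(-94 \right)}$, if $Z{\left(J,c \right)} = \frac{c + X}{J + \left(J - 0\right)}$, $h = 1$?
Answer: $- \frac{235162}{7} \approx -33595.0$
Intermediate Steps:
$X = 0$
$Z{\left(J,c \right)} = \frac{c}{2 J}$ ($Z{\left(J,c \right)} = \frac{c + 0}{J + \left(J - 0\right)} = \frac{c}{J + \left(J + 0\right)} = \frac{c}{J + J} = \frac{c}{2 J}$)
$g{\left(l \right)} = - \frac{l \left(1 + l\right)}{14}$ ($g{\left(l \right)} = \frac{l \left(1 + l\right)}{2 \left(-7\right)} = \frac{1}{2} l \left(1 + l\right) \left(- \frac{1}{7}\right) = - \frac{l \left(1 + l\right)}{14}$)
$-34219 - g{\left(-94 \right)} = -34219 - \left(- \frac{1}{14}\right) \left(-94\right) \left(1 - 94\right) = -34219 - \left(- \frac{1}{14}\right) \left(-94\right) \left(-93\right) = -34219 - - \frac{4371}{7} = -34219 + \frac{4371}{7} = - \frac{235162}{7}$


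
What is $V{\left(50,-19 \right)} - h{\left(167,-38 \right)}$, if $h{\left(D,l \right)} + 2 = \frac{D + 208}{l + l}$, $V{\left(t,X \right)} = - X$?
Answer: $\frac{1971}{76} \approx 25.934$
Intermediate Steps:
$h{\left(D,l \right)} = -2 + \frac{208 + D}{2 l}$ ($h{\left(D,l \right)} = -2 + \frac{D + 208}{l + l} = -2 + \frac{208 + D}{2 l}$)
$V{\left(50,-19 \right)} - h{\left(167,-38 \right)} = \left(-1\right) \left(-19\right) - \frac{208 + 167 - -152}{2 \left(-38\right)} = 19 - \frac{1}{2} \left(- \frac{1}{38}\right) \left(208 + 167 + 152\right) = 19 - \frac{1}{2} \left(- \frac{1}{38}\right) 527 = 19 - - \frac{527}{76} = 19 + \frac{527}{76} = \frac{1971}{76}$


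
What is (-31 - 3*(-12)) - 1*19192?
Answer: -19187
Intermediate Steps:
(-31 - 3*(-12)) - 1*19192 = (-31 + 36) - 19192 = 5 - 19192 = -19187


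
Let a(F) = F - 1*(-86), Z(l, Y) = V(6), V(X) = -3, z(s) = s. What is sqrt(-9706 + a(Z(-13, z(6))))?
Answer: I*sqrt(9623) ≈ 98.097*I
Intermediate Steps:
Z(l, Y) = -3
a(F) = 86 + F (a(F) = F + 86 = 86 + F)
sqrt(-9706 + a(Z(-13, z(6)))) = sqrt(-9706 + (86 - 3)) = sqrt(-9706 + 83) = sqrt(-9623) = I*sqrt(9623)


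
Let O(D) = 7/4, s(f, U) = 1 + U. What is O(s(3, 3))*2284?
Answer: 3997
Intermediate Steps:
O(D) = 7/4 (O(D) = 7*(¼) = 7/4)
O(s(3, 3))*2284 = (7/4)*2284 = 3997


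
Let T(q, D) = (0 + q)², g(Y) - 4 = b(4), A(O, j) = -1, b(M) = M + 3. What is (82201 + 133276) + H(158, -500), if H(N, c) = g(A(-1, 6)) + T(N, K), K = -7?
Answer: 240452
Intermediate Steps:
b(M) = 3 + M
g(Y) = 11 (g(Y) = 4 + (3 + 4) = 4 + 7 = 11)
T(q, D) = q²
H(N, c) = 11 + N²
(82201 + 133276) + H(158, -500) = (82201 + 133276) + (11 + 158²) = 215477 + (11 + 24964) = 215477 + 24975 = 240452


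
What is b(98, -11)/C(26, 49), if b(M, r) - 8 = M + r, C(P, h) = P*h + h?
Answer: 95/1323 ≈ 0.071807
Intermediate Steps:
C(P, h) = h + P*h
b(M, r) = 8 + M + r (b(M, r) = 8 + (M + r) = 8 + M + r)
b(98, -11)/C(26, 49) = (8 + 98 - 11)/((49*(1 + 26))) = 95/((49*27)) = 95/1323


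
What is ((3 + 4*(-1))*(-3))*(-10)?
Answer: -30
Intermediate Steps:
((3 + 4*(-1))*(-3))*(-10) = ((3 - 4)*(-3))*(-10) = -1*(-3)*(-10) = 3*(-10) = -30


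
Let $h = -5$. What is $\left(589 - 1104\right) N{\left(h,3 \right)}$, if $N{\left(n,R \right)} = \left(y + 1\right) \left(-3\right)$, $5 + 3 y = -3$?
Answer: $-2575$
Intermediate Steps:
$y = - \frac{8}{3}$ ($y = - \frac{5}{3} + \frac{1}{3} \left(-3\right) = - \frac{5}{3} - 1 = - \frac{8}{3} \approx -2.6667$)
$N{\left(n,R \right)} = 5$ ($N{\left(n,R \right)} = \left(- \frac{8}{3} + 1\right) \left(-3\right) = \left(- \frac{5}{3}\right) \left(-3\right) = 5$)
$\left(589 - 1104\right) N{\left(h,3 \right)} = \left(589 - 1104\right) 5 = \left(-515\right) 5 = -2575$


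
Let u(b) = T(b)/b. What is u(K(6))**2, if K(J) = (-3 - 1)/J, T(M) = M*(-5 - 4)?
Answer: 81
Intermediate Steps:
T(M) = -9*M (T(M) = M*(-9) = -9*M)
K(J) = -4/J
u(b) = -9 (u(b) = (-9*b)/b = -9)
u(K(6))**2 = (-9)**2 = 81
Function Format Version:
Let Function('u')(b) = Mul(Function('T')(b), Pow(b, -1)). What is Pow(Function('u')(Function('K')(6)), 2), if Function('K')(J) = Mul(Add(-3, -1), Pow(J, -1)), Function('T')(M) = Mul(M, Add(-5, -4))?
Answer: 81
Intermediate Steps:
Function('T')(M) = Mul(-9, M) (Function('T')(M) = Mul(M, -9) = Mul(-9, M))
Function('K')(J) = Mul(-4, Pow(J, -1))
Function('u')(b) = -9 (Function('u')(b) = Mul(Mul(-9, b), Pow(b, -1)) = -9)
Pow(Function('u')(Function('K')(6)), 2) = Pow(-9, 2) = 81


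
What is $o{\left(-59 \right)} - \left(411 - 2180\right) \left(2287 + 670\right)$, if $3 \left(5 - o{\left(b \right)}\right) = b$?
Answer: $\frac{15692873}{3} \approx 5.231 \cdot 10^{6}$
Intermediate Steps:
$o{\left(b \right)} = 5 - \frac{b}{3}$
$o{\left(-59 \right)} - \left(411 - 2180\right) \left(2287 + 670\right) = \left(5 - - \frac{59}{3}\right) - \left(411 - 2180\right) \left(2287 + 670\right) = \left(5 + \frac{59}{3}\right) - \left(-1769\right) 2957 = \frac{74}{3} - -5230933 = \frac{74}{3} + 5230933 = \frac{15692873}{3}$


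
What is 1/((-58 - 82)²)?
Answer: 1/19600 ≈ 5.1020e-5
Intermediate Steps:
1/((-58 - 82)²) = 1/((-140)²) = 1/19600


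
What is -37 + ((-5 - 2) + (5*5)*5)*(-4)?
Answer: -509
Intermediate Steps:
-37 + ((-5 - 2) + (5*5)*5)*(-4) = -37 + (-7 + 25*5)*(-4) = -37 + (-7 + 125)*(-4) = -37 + 118*(-4) = -37 - 472 = -509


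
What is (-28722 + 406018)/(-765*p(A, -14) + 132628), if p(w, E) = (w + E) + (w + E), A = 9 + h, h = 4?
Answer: 188648/67079 ≈ 2.8123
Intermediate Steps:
A = 13 (A = 9 + 4 = 13)
p(w, E) = 2*E + 2*w (p(w, E) = (E + w) + (E + w) = 2*E + 2*w)
(-28722 + 406018)/(-765*p(A, -14) + 132628) = (-28722 + 406018)/(-765*(2*(-14) + 2*13) + 132628) = 377296/(-765*(-28 + 26) + 132628) = 377296/(-765*(-2) + 132628) = 377296/(1530 + 132628) = 377296/134158 = 377296*(1/134158) = 188648/67079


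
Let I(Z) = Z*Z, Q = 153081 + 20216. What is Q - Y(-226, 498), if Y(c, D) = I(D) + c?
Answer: -74481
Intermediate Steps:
Q = 173297
I(Z) = Z**2
Y(c, D) = c + D**2 (Y(c, D) = D**2 + c = c + D**2)
Q - Y(-226, 498) = 173297 - (-226 + 498**2) = 173297 - (-226 + 248004) = 173297 - 1*247778 = 173297 - 247778 = -74481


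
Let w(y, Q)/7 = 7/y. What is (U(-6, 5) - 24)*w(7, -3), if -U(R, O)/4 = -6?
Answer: 0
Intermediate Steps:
w(y, Q) = 49/y (w(y, Q) = 7*(7/y) = 49/y)
U(R, O) = 24 (U(R, O) = -4*(-6) = 24)
(U(-6, 5) - 24)*w(7, -3) = (24 - 24)*(49/7) = 0*(49*(1/7)) = 0*7 = 0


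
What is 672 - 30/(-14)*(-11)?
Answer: 4539/7 ≈ 648.43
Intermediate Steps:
672 - 30/(-14)*(-11) = 672 - 30*(-1)/14*(-11) = 672 - 5*(-3/7)*(-11) = 672 + (15/7)*(-11) = 672 - 165/7 = 4539/7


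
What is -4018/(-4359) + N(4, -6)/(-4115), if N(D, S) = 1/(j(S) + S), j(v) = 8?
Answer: 33063781/35874570 ≈ 0.92165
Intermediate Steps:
N(D, S) = 1/(8 + S)
-4018/(-4359) + N(4, -6)/(-4115) = -4018/(-4359) + 1/((8 - 6)*(-4115)) = -4018*(-1/4359) - 1/4115/2 = 4018/4359 + (1/2)*(-1/4115) = 4018/4359 - 1/8230 = 33063781/35874570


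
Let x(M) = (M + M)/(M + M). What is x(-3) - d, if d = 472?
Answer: -471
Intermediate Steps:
x(M) = 1 (x(M) = (2*M)/((2*M)) = (2*M)*(1/(2*M)) = 1)
x(-3) - d = 1 - 1*472 = 1 - 472 = -471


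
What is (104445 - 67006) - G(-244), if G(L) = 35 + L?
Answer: 37648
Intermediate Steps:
(104445 - 67006) - G(-244) = (104445 - 67006) - (35 - 244) = 37439 - 1*(-209) = 37439 + 209 = 37648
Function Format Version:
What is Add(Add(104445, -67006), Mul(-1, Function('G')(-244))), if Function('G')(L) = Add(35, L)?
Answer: 37648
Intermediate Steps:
Add(Add(104445, -67006), Mul(-1, Function('G')(-244))) = Add(Add(104445, -67006), Mul(-1, Add(35, -244))) = Add(37439, Mul(-1, -209)) = Add(37439, 209) = 37648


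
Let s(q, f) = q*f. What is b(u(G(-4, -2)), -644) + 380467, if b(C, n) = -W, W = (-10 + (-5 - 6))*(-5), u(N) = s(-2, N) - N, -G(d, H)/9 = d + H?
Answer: 380362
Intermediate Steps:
s(q, f) = f*q
G(d, H) = -9*H - 9*d (G(d, H) = -9*(d + H) = -9*(H + d) = -9*H - 9*d)
u(N) = -3*N (u(N) = N*(-2) - N = -2*N - N = -3*N)
W = 105 (W = (-10 - 11)*(-5) = -21*(-5) = 105)
b(C, n) = -105 (b(C, n) = -1*105 = -105)
b(u(G(-4, -2)), -644) + 380467 = -105 + 380467 = 380362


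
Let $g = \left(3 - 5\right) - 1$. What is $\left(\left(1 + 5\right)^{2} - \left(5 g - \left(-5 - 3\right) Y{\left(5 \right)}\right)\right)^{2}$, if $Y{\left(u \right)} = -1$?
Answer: $3481$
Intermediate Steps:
$g = -3$ ($g = -2 - 1 = -3$)
$\left(\left(1 + 5\right)^{2} - \left(5 g - \left(-5 - 3\right) Y{\left(5 \right)}\right)\right)^{2} = \left(\left(1 + 5\right)^{2} + \left(\left(-5 - 3\right) \left(-1\right) - -15\right)\right)^{2} = \left(6^{2} + \left(\left(-8\right) \left(-1\right) + 15\right)\right)^{2} = \left(36 + \left(8 + 15\right)\right)^{2} = \left(36 + 23\right)^{2} = 59^{2} = 3481$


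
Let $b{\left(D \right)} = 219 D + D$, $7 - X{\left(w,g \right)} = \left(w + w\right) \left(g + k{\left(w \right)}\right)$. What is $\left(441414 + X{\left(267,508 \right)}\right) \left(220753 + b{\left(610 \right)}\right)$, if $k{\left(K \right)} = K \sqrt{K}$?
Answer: $60394897997 - 50608488834 \sqrt{267} \approx -7.6655 \cdot 10^{11}$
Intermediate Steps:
$k{\left(K \right)} = K^{\frac{3}{2}}$
$X{\left(w,g \right)} = 7 - 2 w \left(g + w^{\frac{3}{2}}\right)$ ($X{\left(w,g \right)} = 7 - \left(w + w\right) \left(g + w^{\frac{3}{2}}\right) = 7 - 2 w \left(g + w^{\frac{3}{2}}\right)$)
$b{\left(D \right)} = 220 D$
$\left(441414 + X{\left(267,508 \right)}\right) \left(220753 + b{\left(610 \right)}\right) = \left(441414 - \left(-7 + 271272 + 142578 \sqrt{267}\right)\right) \left(220753 + 220 \cdot 610\right) = \left(441414 - \left(271265 + 2 \cdot 71289 \sqrt{267}\right)\right) \left(220753 + 134200\right) = \left(441414 - \left(271265 + 142578 \sqrt{267}\right)\right) 354953 = \left(170149 - 142578 \sqrt{267}\right) 354953 = 60394897997 - 50608488834 \sqrt{267}$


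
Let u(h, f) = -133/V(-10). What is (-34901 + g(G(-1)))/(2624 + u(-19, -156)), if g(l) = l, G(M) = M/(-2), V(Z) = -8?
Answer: -279204/21125 ≈ -13.217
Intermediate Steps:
G(M) = -M/2 (G(M) = M*(-1/2) = -M/2)
u(h, f) = 133/8 (u(h, f) = -133/(-8) = -133*(-1/8) = 133/8)
(-34901 + g(G(-1)))/(2624 + u(-19, -156)) = (-34901 - 1/2*(-1))/(2624 + 133/8) = (-34901 + 1/2)/(21125/8) = -69801/2*8/21125 = -279204/21125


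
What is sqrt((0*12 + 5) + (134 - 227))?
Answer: 2*I*sqrt(22) ≈ 9.3808*I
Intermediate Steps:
sqrt((0*12 + 5) + (134 - 227)) = sqrt((0 + 5) - 93) = sqrt(5 - 93) = sqrt(-88) = 2*I*sqrt(22)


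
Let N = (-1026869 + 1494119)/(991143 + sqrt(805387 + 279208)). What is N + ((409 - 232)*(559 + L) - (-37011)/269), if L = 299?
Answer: 2869138978367285490/18875410309909 - 33375*sqrt(1084595)/70168811561 ≈ 1.5200e+5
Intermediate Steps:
N = 467250/(991143 + sqrt(1084595)) ≈ 0.47093
N + ((409 - 232)*(559 + L) - (-37011)/269) = (33079397625/70168811561 - 33375*sqrt(1084595)/70168811561) + ((409 - 232)*(559 + 299) - (-37011)/269) = (33079397625/70168811561 - 33375*sqrt(1084595)/70168811561) + (177*858 - (-37011)/269) = (33079397625/70168811561 - 33375*sqrt(1084595)/70168811561) + (151866 - 507*(-73/269)) = (33079397625/70168811561 - 33375*sqrt(1084595)/70168811561) + (151866 + 37011/269) = (33079397625/70168811561 - 33375*sqrt(1084595)/70168811561) + 40888965/269 = 2869138978367285490/18875410309909 - 33375*sqrt(1084595)/70168811561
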